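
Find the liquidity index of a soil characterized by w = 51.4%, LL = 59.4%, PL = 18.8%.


First compute the plasticity index:
PI = LL - PL = 59.4 - 18.8 = 40.6
Then compute the liquidity index:
LI = (w - PL) / PI
LI = (51.4 - 18.8) / 40.6
LI = 0.803


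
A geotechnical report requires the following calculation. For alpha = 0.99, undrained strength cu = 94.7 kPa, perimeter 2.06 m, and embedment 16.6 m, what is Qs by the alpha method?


Using Qs = alpha * cu * perimeter * L
Qs = 0.99 * 94.7 * 2.06 * 16.6
Qs = 3205.98 kN


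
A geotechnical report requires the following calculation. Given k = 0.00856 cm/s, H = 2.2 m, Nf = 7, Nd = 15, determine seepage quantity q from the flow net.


Convert k to m/s for unit consistency with H:
k = 0.00856 cm/s = 0.00856 / 100 m/s = 8.56e-05 m/s
Using q = k * H * Nf / Nd
Nf / Nd = 7 / 15 = 0.4667
q = 8.56e-05 * 2.2 * 0.4667
q = 8.788e-05 m^3/s per m


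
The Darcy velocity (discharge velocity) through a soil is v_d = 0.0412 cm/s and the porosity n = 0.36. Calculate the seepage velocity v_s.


Result: 0.11444 cm/s

Derivation:
Using v_s = v_d / n
v_s = 0.0412 / 0.36
v_s = 0.11444 cm/s


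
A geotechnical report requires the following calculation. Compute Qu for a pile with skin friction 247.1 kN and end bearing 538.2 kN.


Using Qu = Qf + Qb
Qu = 247.1 + 538.2
Qu = 785.3 kN


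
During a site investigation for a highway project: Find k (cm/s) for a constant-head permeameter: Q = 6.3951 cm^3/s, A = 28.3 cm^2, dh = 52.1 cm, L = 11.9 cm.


Compute hydraulic gradient:
i = dh / L = 52.1 / 11.9 = 4.37815
Then apply Darcy's law:
k = Q / (A * i)
k = 6.3951 / (28.3 * 4.37815)
k = 6.3951 / 123.902
k = 0.051614 cm/s


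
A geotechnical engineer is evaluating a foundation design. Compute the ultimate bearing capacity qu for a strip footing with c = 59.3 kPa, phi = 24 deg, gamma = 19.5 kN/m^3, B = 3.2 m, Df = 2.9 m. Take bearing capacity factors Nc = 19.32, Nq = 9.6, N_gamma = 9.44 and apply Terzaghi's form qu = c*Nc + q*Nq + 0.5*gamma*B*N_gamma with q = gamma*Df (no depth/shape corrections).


Result: 1983.08 kPa

Derivation:
Compute qu = c*Nc + gamma*Df*Nq + 0.5*gamma*B*N_gamma
Term 1: 59.3 * 19.32 = 1145.676
Term 2: 19.5 * 2.9 * 9.6 = 542.88
Term 3: 0.5 * 19.5 * 3.2 * 9.44 = 294.528
qu = 1145.676 + 542.88 + 294.528
qu = 1983.08 kPa


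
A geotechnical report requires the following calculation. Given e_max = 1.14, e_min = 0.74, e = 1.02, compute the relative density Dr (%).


Using Dr = (e_max - e) / (e_max - e_min) * 100
e_max - e = 1.14 - 1.02 = 0.12
e_max - e_min = 1.14 - 0.74 = 0.4
Dr = 0.12 / 0.4 * 100
Dr = 30.0 %


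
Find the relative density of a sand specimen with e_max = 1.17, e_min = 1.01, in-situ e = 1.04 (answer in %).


Using Dr = (e_max - e) / (e_max - e_min) * 100
e_max - e = 1.17 - 1.04 = 0.13
e_max - e_min = 1.17 - 1.01 = 0.16
Dr = 0.13 / 0.16 * 100
Dr = 81.25 %


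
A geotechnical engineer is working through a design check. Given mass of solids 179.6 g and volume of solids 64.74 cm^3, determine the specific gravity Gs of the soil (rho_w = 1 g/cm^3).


Using Gs = m_s / (V_s * rho_w)
Since rho_w = 1 g/cm^3:
Gs = 179.6 / 64.74
Gs = 2.774


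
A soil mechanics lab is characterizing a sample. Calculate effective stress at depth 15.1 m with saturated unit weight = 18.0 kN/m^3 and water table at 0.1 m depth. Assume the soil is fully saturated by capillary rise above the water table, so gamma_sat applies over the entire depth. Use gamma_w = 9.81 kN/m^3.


Result: 124.65 kPa

Derivation:
Total stress = gamma_sat * depth
sigma = 18.0 * 15.1 = 271.8 kPa
Pore water pressure u = gamma_w * (depth - d_wt)
u = 9.81 * (15.1 - 0.1) = 147.15 kPa
Effective stress = sigma - u
sigma' = 271.8 - 147.15 = 124.65 kPa


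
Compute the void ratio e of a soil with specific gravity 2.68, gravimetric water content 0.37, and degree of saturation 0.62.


Using the relation e = Gs * w / S
e = 2.68 * 0.37 / 0.62
e = 1.5994


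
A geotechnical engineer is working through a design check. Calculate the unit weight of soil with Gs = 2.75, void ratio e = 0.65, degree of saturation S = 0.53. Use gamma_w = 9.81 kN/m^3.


Result: 18.398 kN/m^3

Derivation:
Using gamma = gamma_w * (Gs + S*e) / (1 + e)
Numerator: Gs + S*e = 2.75 + 0.53*0.65 = 3.0945
Denominator: 1 + e = 1 + 0.65 = 1.65
gamma = 9.81 * 3.0945 / 1.65
gamma = 18.398 kN/m^3


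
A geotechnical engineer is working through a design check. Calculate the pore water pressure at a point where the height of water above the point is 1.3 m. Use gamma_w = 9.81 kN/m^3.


Using u = gamma_w * h_w
u = 9.81 * 1.3
u = 12.75 kPa


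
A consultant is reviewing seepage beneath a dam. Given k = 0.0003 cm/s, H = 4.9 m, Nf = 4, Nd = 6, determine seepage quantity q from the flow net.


Convert k to m/s for unit consistency with H:
k = 0.0003 cm/s = 0.0003 / 100 m/s = 3e-06 m/s
Using q = k * H * Nf / Nd
Nf / Nd = 4 / 6 = 0.6667
q = 3e-06 * 4.9 * 0.6667
q = 9.8e-06 m^3/s per m


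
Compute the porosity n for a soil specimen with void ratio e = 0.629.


Using the relation n = e / (1 + e)
n = 0.629 / (1 + 0.629)
n = 0.629 / 1.629
n = 0.3861


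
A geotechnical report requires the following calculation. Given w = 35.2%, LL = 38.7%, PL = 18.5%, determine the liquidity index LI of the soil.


Result: 0.827

Derivation:
First compute the plasticity index:
PI = LL - PL = 38.7 - 18.5 = 20.2
Then compute the liquidity index:
LI = (w - PL) / PI
LI = (35.2 - 18.5) / 20.2
LI = 0.827


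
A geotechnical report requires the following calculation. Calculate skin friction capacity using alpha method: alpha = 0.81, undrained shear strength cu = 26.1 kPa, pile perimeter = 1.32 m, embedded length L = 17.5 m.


Using Qs = alpha * cu * perimeter * L
Qs = 0.81 * 26.1 * 1.32 * 17.5
Qs = 488.36 kN


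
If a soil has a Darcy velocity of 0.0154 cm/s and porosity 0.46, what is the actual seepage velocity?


Using v_s = v_d / n
v_s = 0.0154 / 0.46
v_s = 0.03348 cm/s


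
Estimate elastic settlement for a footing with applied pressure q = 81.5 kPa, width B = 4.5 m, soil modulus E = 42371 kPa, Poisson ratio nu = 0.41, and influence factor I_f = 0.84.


Using Se = q * B * (1 - nu^2) * I_f / E
1 - nu^2 = 1 - 0.41^2 = 0.8319
Se = 81.5 * 4.5 * 0.8319 * 0.84 / 42371
Se = 0.006049 m
Convert to mm: Se = 0.006049 * 1000 = 6.049 mm


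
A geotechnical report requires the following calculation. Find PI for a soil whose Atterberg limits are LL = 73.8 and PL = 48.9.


Using PI = LL - PL
PI = 73.8 - 48.9
PI = 24.9


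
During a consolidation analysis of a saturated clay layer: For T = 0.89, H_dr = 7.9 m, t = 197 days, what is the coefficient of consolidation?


Using cv = T * H_dr^2 / t
H_dr^2 = 7.9^2 = 62.41
cv = 0.89 * 62.41 / 197
cv = 0.28195 m^2/day


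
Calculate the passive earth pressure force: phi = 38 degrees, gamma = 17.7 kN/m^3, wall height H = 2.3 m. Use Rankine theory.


Compute passive earth pressure coefficient:
Kp = tan^2(45 + phi/2) = tan^2(64.0) = 4.203746
Compute passive force:
Pp = 0.5 * Kp * gamma * H^2
Pp = 0.5 * 4.203746 * 17.7 * 2.3^2
Pp = 196.8 kN/m


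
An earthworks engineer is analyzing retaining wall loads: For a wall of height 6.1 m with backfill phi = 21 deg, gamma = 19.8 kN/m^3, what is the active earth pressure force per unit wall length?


Result: 174.01 kN/m

Derivation:
Compute active earth pressure coefficient:
Ka = tan^2(45 - phi/2) = tan^2(34.5) = 0.472355
Compute active force:
Pa = 0.5 * Ka * gamma * H^2
Pa = 0.5 * 0.472355 * 19.8 * 6.1^2
Pa = 174.01 kN/m


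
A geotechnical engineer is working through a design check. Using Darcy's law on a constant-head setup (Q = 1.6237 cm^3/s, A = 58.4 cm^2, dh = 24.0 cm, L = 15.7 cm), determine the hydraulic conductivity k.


Compute hydraulic gradient:
i = dh / L = 24.0 / 15.7 = 1.52866
Then apply Darcy's law:
k = Q / (A * i)
k = 1.6237 / (58.4 * 1.52866)
k = 1.6237 / 89.2739
k = 0.018188 cm/s


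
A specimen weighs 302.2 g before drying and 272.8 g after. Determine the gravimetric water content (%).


Using w = (m_wet - m_dry) / m_dry * 100
m_wet - m_dry = 302.2 - 272.8 = 29.4 g
w = 29.4 / 272.8 * 100
w = 10.78 %


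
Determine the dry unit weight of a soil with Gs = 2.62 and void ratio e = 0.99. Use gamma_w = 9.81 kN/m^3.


Result: 12.916 kN/m^3

Derivation:
Using gamma_d = Gs * gamma_w / (1 + e)
gamma_d = 2.62 * 9.81 / (1 + 0.99)
gamma_d = 2.62 * 9.81 / 1.99
gamma_d = 12.916 kN/m^3


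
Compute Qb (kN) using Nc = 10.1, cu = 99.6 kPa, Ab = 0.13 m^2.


Result: 130.77 kN

Derivation:
Using Qb = Nc * cu * Ab
Qb = 10.1 * 99.6 * 0.13
Qb = 130.77 kN


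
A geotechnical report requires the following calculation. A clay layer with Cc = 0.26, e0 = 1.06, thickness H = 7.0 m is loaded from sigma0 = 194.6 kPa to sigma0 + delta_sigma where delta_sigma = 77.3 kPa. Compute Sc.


Result: 0.1283 m

Derivation:
Using Sc = Cc * H / (1 + e0) * log10((sigma0 + delta_sigma) / sigma0)
Stress ratio = (194.6 + 77.3) / 194.6 = 1.39723
log10(1.39723) = 0.145266
Cc * H / (1 + e0) = 0.26 * 7.0 / (1 + 1.06) = 0.883495
Sc = 0.883495 * 0.145266
Sc = 0.1283 m


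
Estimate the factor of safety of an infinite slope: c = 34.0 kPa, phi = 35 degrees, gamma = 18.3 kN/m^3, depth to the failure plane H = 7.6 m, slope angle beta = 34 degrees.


Result: 1.565

Derivation:
Using Fs = c / (gamma*H*sin(beta)*cos(beta)) + tan(phi)/tan(beta)
Cohesion contribution = 34.0 / (18.3*7.6*sin(34)*cos(34))
Cohesion contribution = 0.527325
Friction contribution = tan(35)/tan(34) = 1.0381
Fs = 0.527325 + 1.0381
Fs = 1.565


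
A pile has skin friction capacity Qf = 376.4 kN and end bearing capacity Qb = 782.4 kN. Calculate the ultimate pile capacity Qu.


Result: 1158.8 kN

Derivation:
Using Qu = Qf + Qb
Qu = 376.4 + 782.4
Qu = 1158.8 kN


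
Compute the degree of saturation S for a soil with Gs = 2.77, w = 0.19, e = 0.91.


Result: 0.5784

Derivation:
Using S = Gs * w / e
S = 2.77 * 0.19 / 0.91
S = 0.5784


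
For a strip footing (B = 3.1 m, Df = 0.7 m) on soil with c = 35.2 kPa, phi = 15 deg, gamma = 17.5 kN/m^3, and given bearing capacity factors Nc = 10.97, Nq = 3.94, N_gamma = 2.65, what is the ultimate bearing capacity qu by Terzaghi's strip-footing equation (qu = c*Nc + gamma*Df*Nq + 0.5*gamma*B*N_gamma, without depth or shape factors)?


Compute qu = c*Nc + gamma*Df*Nq + 0.5*gamma*B*N_gamma
Term 1: 35.2 * 10.97 = 386.144
Term 2: 17.5 * 0.7 * 3.94 = 48.265
Term 3: 0.5 * 17.5 * 3.1 * 2.65 = 71.88125
qu = 386.144 + 48.265 + 71.88125
qu = 506.29 kPa


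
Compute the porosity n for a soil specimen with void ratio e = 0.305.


Using the relation n = e / (1 + e)
n = 0.305 / (1 + 0.305)
n = 0.305 / 1.305
n = 0.2337


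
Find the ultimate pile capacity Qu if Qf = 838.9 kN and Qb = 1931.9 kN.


Result: 2770.8 kN

Derivation:
Using Qu = Qf + Qb
Qu = 838.9 + 1931.9
Qu = 2770.8 kN


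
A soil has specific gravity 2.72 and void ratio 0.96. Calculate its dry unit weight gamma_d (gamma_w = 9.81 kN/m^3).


Using gamma_d = Gs * gamma_w / (1 + e)
gamma_d = 2.72 * 9.81 / (1 + 0.96)
gamma_d = 2.72 * 9.81 / 1.96
gamma_d = 13.614 kN/m^3


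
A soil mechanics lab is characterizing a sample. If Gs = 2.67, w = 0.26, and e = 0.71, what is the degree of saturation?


Using S = Gs * w / e
S = 2.67 * 0.26 / 0.71
S = 0.9777


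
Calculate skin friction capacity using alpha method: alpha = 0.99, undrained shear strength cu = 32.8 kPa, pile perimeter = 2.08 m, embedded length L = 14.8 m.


Result: 999.62 kN

Derivation:
Using Qs = alpha * cu * perimeter * L
Qs = 0.99 * 32.8 * 2.08 * 14.8
Qs = 999.62 kN


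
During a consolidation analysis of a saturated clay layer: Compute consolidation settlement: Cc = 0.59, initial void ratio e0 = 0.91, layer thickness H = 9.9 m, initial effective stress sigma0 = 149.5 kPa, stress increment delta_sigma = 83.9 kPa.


Result: 0.5916 m

Derivation:
Using Sc = Cc * H / (1 + e0) * log10((sigma0 + delta_sigma) / sigma0)
Stress ratio = (149.5 + 83.9) / 149.5 = 1.5612
log10(1.5612) = 0.19346
Cc * H / (1 + e0) = 0.59 * 9.9 / (1 + 0.91) = 3.05812
Sc = 3.05812 * 0.19346
Sc = 0.5916 m


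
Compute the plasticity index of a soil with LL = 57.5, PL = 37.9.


Using PI = LL - PL
PI = 57.5 - 37.9
PI = 19.6


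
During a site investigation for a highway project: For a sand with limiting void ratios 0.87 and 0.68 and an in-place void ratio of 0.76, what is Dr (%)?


Using Dr = (e_max - e) / (e_max - e_min) * 100
e_max - e = 0.87 - 0.76 = 0.11
e_max - e_min = 0.87 - 0.68 = 0.19
Dr = 0.11 / 0.19 * 100
Dr = 57.89 %


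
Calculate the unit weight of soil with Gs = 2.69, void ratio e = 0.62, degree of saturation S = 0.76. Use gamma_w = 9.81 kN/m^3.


Using gamma = gamma_w * (Gs + S*e) / (1 + e)
Numerator: Gs + S*e = 2.69 + 0.76*0.62 = 3.1612
Denominator: 1 + e = 1 + 0.62 = 1.62
gamma = 9.81 * 3.1612 / 1.62
gamma = 19.143 kN/m^3


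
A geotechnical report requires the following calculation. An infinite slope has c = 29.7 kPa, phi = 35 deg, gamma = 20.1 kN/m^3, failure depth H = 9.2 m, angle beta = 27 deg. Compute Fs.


Using Fs = c / (gamma*H*sin(beta)*cos(beta)) + tan(phi)/tan(beta)
Cohesion contribution = 29.7 / (20.1*9.2*sin(27)*cos(27))
Cohesion contribution = 0.39705
Friction contribution = tan(35)/tan(27) = 1.37423
Fs = 0.39705 + 1.37423
Fs = 1.771


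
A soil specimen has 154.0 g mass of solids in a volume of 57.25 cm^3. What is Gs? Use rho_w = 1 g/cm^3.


Using Gs = m_s / (V_s * rho_w)
Since rho_w = 1 g/cm^3:
Gs = 154.0 / 57.25
Gs = 2.69


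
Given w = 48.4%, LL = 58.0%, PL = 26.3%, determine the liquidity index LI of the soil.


Result: 0.697

Derivation:
First compute the plasticity index:
PI = LL - PL = 58.0 - 26.3 = 31.7
Then compute the liquidity index:
LI = (w - PL) / PI
LI = (48.4 - 26.3) / 31.7
LI = 0.697


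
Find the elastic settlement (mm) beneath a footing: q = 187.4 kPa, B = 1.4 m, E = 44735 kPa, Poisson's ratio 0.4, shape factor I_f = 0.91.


Result: 4.483 mm

Derivation:
Using Se = q * B * (1 - nu^2) * I_f / E
1 - nu^2 = 1 - 0.4^2 = 0.84
Se = 187.4 * 1.4 * 0.84 * 0.91 / 44735
Se = 0.004483 m
Convert to mm: Se = 0.004483 * 1000 = 4.483 mm


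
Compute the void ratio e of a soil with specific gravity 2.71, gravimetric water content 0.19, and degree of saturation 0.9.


Using the relation e = Gs * w / S
e = 2.71 * 0.19 / 0.9
e = 0.5721


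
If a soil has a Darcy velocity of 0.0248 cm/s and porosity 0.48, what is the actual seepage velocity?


Using v_s = v_d / n
v_s = 0.0248 / 0.48
v_s = 0.05167 cm/s


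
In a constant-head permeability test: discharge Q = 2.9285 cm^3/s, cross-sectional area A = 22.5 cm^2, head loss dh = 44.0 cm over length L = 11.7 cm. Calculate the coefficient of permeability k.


Compute hydraulic gradient:
i = dh / L = 44.0 / 11.7 = 3.76068
Then apply Darcy's law:
k = Q / (A * i)
k = 2.9285 / (22.5 * 3.76068)
k = 2.9285 / 84.6154
k = 0.03461 cm/s


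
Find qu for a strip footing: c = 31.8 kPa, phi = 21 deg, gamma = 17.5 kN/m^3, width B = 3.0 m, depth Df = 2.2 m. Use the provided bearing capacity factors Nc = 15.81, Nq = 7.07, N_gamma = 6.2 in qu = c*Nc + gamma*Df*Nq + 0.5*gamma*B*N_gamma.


Compute qu = c*Nc + gamma*Df*Nq + 0.5*gamma*B*N_gamma
Term 1: 31.8 * 15.81 = 502.758
Term 2: 17.5 * 2.2 * 7.07 = 272.195
Term 3: 0.5 * 17.5 * 3.0 * 6.2 = 162.75
qu = 502.758 + 272.195 + 162.75
qu = 937.7 kPa


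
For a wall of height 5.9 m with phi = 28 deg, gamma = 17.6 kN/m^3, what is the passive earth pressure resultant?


Compute passive earth pressure coefficient:
Kp = tan^2(45 + phi/2) = tan^2(59.0) = 2.769826
Compute passive force:
Pp = 0.5 * Kp * gamma * H^2
Pp = 0.5 * 2.769826 * 17.6 * 5.9^2
Pp = 848.48 kN/m


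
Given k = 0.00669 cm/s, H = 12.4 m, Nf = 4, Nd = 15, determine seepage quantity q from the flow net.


Result: 0.0002212 m^3/s per m

Derivation:
Convert k to m/s for unit consistency with H:
k = 0.00669 cm/s = 0.00669 / 100 m/s = 6.69e-05 m/s
Using q = k * H * Nf / Nd
Nf / Nd = 4 / 15 = 0.2667
q = 6.69e-05 * 12.4 * 0.2667
q = 0.0002212 m^3/s per m


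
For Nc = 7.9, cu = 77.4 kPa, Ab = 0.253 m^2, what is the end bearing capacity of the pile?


Using Qb = Nc * cu * Ab
Qb = 7.9 * 77.4 * 0.253
Qb = 154.7 kN


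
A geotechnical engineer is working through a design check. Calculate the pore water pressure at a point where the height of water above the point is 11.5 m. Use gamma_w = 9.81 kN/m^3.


Result: 112.82 kPa

Derivation:
Using u = gamma_w * h_w
u = 9.81 * 11.5
u = 112.82 kPa


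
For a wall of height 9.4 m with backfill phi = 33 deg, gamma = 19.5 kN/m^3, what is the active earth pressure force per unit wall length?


Compute active earth pressure coefficient:
Ka = tan^2(45 - phi/2) = tan^2(28.5) = 0.294801
Compute active force:
Pa = 0.5 * Ka * gamma * H^2
Pa = 0.5 * 0.294801 * 19.5 * 9.4^2
Pa = 253.97 kN/m


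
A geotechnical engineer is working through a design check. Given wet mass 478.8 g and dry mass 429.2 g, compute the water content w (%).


Using w = (m_wet - m_dry) / m_dry * 100
m_wet - m_dry = 478.8 - 429.2 = 49.6 g
w = 49.6 / 429.2 * 100
w = 11.56 %


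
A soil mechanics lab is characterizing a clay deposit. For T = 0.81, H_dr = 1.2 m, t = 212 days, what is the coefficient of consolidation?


Using cv = T * H_dr^2 / t
H_dr^2 = 1.2^2 = 1.44
cv = 0.81 * 1.44 / 212
cv = 0.0055 m^2/day


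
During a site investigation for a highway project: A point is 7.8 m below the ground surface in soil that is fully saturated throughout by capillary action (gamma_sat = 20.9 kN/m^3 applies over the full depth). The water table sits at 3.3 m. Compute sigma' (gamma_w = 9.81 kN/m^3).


Total stress = gamma_sat * depth
sigma = 20.9 * 7.8 = 163.02 kPa
Pore water pressure u = gamma_w * (depth - d_wt)
u = 9.81 * (7.8 - 3.3) = 44.145 kPa
Effective stress = sigma - u
sigma' = 163.02 - 44.145 = 118.88 kPa


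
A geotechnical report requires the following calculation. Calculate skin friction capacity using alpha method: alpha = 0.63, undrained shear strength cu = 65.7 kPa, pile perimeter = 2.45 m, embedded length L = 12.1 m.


Using Qs = alpha * cu * perimeter * L
Qs = 0.63 * 65.7 * 2.45 * 12.1
Qs = 1227.04 kN


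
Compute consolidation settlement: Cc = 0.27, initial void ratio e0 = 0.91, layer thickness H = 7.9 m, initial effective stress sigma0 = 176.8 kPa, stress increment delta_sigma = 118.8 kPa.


Result: 0.2493 m

Derivation:
Using Sc = Cc * H / (1 + e0) * log10((sigma0 + delta_sigma) / sigma0)
Stress ratio = (176.8 + 118.8) / 176.8 = 1.67195
log10(1.67195) = 0.223222
Cc * H / (1 + e0) = 0.27 * 7.9 / (1 + 0.91) = 1.11675
Sc = 1.11675 * 0.223222
Sc = 0.2493 m


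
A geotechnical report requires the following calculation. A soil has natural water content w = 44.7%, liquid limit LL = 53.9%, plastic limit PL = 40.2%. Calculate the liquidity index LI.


First compute the plasticity index:
PI = LL - PL = 53.9 - 40.2 = 13.7
Then compute the liquidity index:
LI = (w - PL) / PI
LI = (44.7 - 40.2) / 13.7
LI = 0.328


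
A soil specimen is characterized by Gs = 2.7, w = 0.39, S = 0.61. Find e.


Result: 1.7262

Derivation:
Using the relation e = Gs * w / S
e = 2.7 * 0.39 / 0.61
e = 1.7262


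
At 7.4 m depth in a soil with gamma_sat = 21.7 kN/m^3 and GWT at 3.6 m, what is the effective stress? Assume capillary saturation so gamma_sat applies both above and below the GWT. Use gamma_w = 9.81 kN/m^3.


Result: 123.3 kPa

Derivation:
Total stress = gamma_sat * depth
sigma = 21.7 * 7.4 = 160.58 kPa
Pore water pressure u = gamma_w * (depth - d_wt)
u = 9.81 * (7.4 - 3.6) = 37.278 kPa
Effective stress = sigma - u
sigma' = 160.58 - 37.278 = 123.3 kPa


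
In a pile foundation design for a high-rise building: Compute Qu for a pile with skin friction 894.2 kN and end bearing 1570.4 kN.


Result: 2464.6 kN

Derivation:
Using Qu = Qf + Qb
Qu = 894.2 + 1570.4
Qu = 2464.6 kN


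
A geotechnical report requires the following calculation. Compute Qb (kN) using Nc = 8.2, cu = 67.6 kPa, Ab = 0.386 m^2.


Using Qb = Nc * cu * Ab
Qb = 8.2 * 67.6 * 0.386
Qb = 213.97 kN


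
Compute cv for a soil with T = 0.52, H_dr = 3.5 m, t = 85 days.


Using cv = T * H_dr^2 / t
H_dr^2 = 3.5^2 = 12.25
cv = 0.52 * 12.25 / 85
cv = 0.07494 m^2/day


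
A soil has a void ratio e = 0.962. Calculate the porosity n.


Result: 0.4903

Derivation:
Using the relation n = e / (1 + e)
n = 0.962 / (1 + 0.962)
n = 0.962 / 1.962
n = 0.4903


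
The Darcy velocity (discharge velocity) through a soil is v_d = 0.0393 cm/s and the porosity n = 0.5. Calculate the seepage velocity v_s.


Result: 0.0786 cm/s

Derivation:
Using v_s = v_d / n
v_s = 0.0393 / 0.5
v_s = 0.0786 cm/s


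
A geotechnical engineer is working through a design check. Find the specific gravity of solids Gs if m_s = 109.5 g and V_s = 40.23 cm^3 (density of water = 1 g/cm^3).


Using Gs = m_s / (V_s * rho_w)
Since rho_w = 1 g/cm^3:
Gs = 109.5 / 40.23
Gs = 2.722


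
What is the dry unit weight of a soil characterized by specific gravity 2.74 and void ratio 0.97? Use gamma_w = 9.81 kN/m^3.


Using gamma_d = Gs * gamma_w / (1 + e)
gamma_d = 2.74 * 9.81 / (1 + 0.97)
gamma_d = 2.74 * 9.81 / 1.97
gamma_d = 13.644 kN/m^3


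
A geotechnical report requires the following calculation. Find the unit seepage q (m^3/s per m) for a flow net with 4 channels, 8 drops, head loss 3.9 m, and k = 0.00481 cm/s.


Convert k to m/s for unit consistency with H:
k = 0.00481 cm/s = 0.00481 / 100 m/s = 4.81e-05 m/s
Using q = k * H * Nf / Nd
Nf / Nd = 4 / 8 = 0.5
q = 4.81e-05 * 3.9 * 0.5
q = 9.38e-05 m^3/s per m


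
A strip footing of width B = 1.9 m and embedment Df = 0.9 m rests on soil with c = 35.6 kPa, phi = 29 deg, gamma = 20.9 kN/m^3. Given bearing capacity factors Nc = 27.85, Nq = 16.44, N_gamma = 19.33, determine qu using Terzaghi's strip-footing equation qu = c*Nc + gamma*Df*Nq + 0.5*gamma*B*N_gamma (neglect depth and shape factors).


Result: 1684.49 kPa

Derivation:
Compute qu = c*Nc + gamma*Df*Nq + 0.5*gamma*B*N_gamma
Term 1: 35.6 * 27.85 = 991.46
Term 2: 20.9 * 0.9 * 16.44 = 309.2364
Term 3: 0.5 * 20.9 * 1.9 * 19.33 = 383.79715
qu = 991.46 + 309.2364 + 383.79715
qu = 1684.49 kPa


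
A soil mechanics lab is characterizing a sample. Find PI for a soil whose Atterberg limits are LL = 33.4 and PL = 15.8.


Result: 17.6

Derivation:
Using PI = LL - PL
PI = 33.4 - 15.8
PI = 17.6


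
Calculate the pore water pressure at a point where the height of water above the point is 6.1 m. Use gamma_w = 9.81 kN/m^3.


Result: 59.84 kPa

Derivation:
Using u = gamma_w * h_w
u = 9.81 * 6.1
u = 59.84 kPa


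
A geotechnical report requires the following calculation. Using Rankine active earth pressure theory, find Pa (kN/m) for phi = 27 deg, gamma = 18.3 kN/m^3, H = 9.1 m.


Compute active earth pressure coefficient:
Ka = tan^2(45 - phi/2) = tan^2(31.5) = 0.375525
Compute active force:
Pa = 0.5 * Ka * gamma * H^2
Pa = 0.5 * 0.375525 * 18.3 * 9.1^2
Pa = 284.54 kN/m


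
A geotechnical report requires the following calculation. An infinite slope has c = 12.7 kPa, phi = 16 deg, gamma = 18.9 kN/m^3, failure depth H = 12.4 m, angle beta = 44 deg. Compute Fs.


Using Fs = c / (gamma*H*sin(beta)*cos(beta)) + tan(phi)/tan(beta)
Cohesion contribution = 12.7 / (18.9*12.4*sin(44)*cos(44))
Cohesion contribution = 0.108446
Friction contribution = tan(16)/tan(44) = 0.296934
Fs = 0.108446 + 0.296934
Fs = 0.405


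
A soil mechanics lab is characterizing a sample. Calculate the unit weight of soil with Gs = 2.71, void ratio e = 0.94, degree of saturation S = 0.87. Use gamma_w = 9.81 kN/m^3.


Using gamma = gamma_w * (Gs + S*e) / (1 + e)
Numerator: Gs + S*e = 2.71 + 0.87*0.94 = 3.5278
Denominator: 1 + e = 1 + 0.94 = 1.94
gamma = 9.81 * 3.5278 / 1.94
gamma = 17.839 kN/m^3


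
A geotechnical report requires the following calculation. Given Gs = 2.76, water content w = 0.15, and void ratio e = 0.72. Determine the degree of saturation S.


Result: 0.575

Derivation:
Using S = Gs * w / e
S = 2.76 * 0.15 / 0.72
S = 0.575


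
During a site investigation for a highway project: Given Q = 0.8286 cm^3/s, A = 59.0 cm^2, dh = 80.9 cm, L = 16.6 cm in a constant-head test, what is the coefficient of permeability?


Compute hydraulic gradient:
i = dh / L = 80.9 / 16.6 = 4.87349
Then apply Darcy's law:
k = Q / (A * i)
k = 0.8286 / (59.0 * 4.87349)
k = 0.8286 / 287.536
k = 0.002882 cm/s


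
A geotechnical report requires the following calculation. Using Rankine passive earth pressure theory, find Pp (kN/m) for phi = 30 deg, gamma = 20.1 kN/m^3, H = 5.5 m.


Compute passive earth pressure coefficient:
Kp = tan^2(45 + phi/2) = tan^2(60.0) = 3
Compute passive force:
Pp = 0.5 * Kp * gamma * H^2
Pp = 0.5 * 3 * 20.1 * 5.5^2
Pp = 912.04 kN/m


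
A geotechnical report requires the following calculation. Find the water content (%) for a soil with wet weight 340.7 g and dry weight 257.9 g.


Result: 32.11 %

Derivation:
Using w = (m_wet - m_dry) / m_dry * 100
m_wet - m_dry = 340.7 - 257.9 = 82.8 g
w = 82.8 / 257.9 * 100
w = 32.11 %


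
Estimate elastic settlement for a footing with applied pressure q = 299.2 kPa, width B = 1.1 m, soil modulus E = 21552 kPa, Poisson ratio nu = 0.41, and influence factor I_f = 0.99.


Result: 12.577 mm

Derivation:
Using Se = q * B * (1 - nu^2) * I_f / E
1 - nu^2 = 1 - 0.41^2 = 0.8319
Se = 299.2 * 1.1 * 0.8319 * 0.99 / 21552
Se = 0.012577 m
Convert to mm: Se = 0.012577 * 1000 = 12.577 mm


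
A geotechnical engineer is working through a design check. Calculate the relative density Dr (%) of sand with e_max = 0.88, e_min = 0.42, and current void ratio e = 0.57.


Result: 67.39 %

Derivation:
Using Dr = (e_max - e) / (e_max - e_min) * 100
e_max - e = 0.88 - 0.57 = 0.31
e_max - e_min = 0.88 - 0.42 = 0.46
Dr = 0.31 / 0.46 * 100
Dr = 67.39 %


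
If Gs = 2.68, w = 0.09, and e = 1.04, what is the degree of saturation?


Using S = Gs * w / e
S = 2.68 * 0.09 / 1.04
S = 0.2319


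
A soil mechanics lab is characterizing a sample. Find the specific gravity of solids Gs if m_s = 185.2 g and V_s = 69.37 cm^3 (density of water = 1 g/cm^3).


Using Gs = m_s / (V_s * rho_w)
Since rho_w = 1 g/cm^3:
Gs = 185.2 / 69.37
Gs = 2.67


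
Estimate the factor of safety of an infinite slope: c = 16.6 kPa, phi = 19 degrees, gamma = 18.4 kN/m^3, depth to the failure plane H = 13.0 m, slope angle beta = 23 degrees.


Using Fs = c / (gamma*H*sin(beta)*cos(beta)) + tan(phi)/tan(beta)
Cohesion contribution = 16.6 / (18.4*13.0*sin(23)*cos(23))
Cohesion contribution = 0.192949
Friction contribution = tan(19)/tan(23) = 0.811185
Fs = 0.192949 + 0.811185
Fs = 1.004


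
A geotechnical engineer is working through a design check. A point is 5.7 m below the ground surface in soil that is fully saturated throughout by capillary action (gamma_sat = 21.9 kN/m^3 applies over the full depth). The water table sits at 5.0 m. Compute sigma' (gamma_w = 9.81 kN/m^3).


Total stress = gamma_sat * depth
sigma = 21.9 * 5.7 = 124.83 kPa
Pore water pressure u = gamma_w * (depth - d_wt)
u = 9.81 * (5.7 - 5.0) = 6.867 kPa
Effective stress = sigma - u
sigma' = 124.83 - 6.867 = 117.96 kPa


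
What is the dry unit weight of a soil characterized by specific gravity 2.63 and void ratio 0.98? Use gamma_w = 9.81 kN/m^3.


Result: 13.03 kN/m^3

Derivation:
Using gamma_d = Gs * gamma_w / (1 + e)
gamma_d = 2.63 * 9.81 / (1 + 0.98)
gamma_d = 2.63 * 9.81 / 1.98
gamma_d = 13.03 kN/m^3


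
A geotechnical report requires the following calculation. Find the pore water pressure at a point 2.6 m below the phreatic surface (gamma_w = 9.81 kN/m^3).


Result: 25.51 kPa

Derivation:
Using u = gamma_w * h_w
u = 9.81 * 2.6
u = 25.51 kPa


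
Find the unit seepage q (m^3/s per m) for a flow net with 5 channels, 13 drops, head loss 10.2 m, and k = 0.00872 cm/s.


Convert k to m/s for unit consistency with H:
k = 0.00872 cm/s = 0.00872 / 100 m/s = 8.72e-05 m/s
Using q = k * H * Nf / Nd
Nf / Nd = 5 / 13 = 0.3846
q = 8.72e-05 * 10.2 * 0.3846
q = 0.0003421 m^3/s per m


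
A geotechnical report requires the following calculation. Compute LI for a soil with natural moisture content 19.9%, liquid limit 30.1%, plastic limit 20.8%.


Result: -0.097

Derivation:
First compute the plasticity index:
PI = LL - PL = 30.1 - 20.8 = 9.3
Then compute the liquidity index:
LI = (w - PL) / PI
LI = (19.9 - 20.8) / 9.3
LI = -0.097


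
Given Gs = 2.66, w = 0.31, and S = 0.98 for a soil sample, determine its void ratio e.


Result: 0.8414

Derivation:
Using the relation e = Gs * w / S
e = 2.66 * 0.31 / 0.98
e = 0.8414


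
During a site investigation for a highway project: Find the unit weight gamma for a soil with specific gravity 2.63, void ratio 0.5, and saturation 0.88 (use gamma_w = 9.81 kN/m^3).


Using gamma = gamma_w * (Gs + S*e) / (1 + e)
Numerator: Gs + S*e = 2.63 + 0.88*0.5 = 3.07
Denominator: 1 + e = 1 + 0.5 = 1.5
gamma = 9.81 * 3.07 / 1.5
gamma = 20.078 kN/m^3


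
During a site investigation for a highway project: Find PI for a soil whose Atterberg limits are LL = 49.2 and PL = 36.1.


Using PI = LL - PL
PI = 49.2 - 36.1
PI = 13.1


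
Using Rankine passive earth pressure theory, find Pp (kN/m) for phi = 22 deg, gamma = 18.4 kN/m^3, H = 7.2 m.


Compute passive earth pressure coefficient:
Kp = tan^2(45 + phi/2) = tan^2(56.0) = 2.197987
Compute passive force:
Pp = 0.5 * Kp * gamma * H^2
Pp = 0.5 * 2.197987 * 18.4 * 7.2^2
Pp = 1048.28 kN/m


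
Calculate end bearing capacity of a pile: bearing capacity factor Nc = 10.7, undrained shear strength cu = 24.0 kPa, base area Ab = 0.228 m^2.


Using Qb = Nc * cu * Ab
Qb = 10.7 * 24.0 * 0.228
Qb = 58.55 kN


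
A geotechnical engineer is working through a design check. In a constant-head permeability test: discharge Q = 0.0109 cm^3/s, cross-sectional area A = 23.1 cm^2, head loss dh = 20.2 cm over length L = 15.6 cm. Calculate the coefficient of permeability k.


Compute hydraulic gradient:
i = dh / L = 20.2 / 15.6 = 1.29487
Then apply Darcy's law:
k = Q / (A * i)
k = 0.0109 / (23.1 * 1.29487)
k = 0.0109 / 29.9115
k = 0.000364 cm/s


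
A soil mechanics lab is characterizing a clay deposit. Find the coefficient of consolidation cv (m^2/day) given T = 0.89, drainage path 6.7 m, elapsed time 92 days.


Using cv = T * H_dr^2 / t
H_dr^2 = 6.7^2 = 44.89
cv = 0.89 * 44.89 / 92
cv = 0.43426 m^2/day


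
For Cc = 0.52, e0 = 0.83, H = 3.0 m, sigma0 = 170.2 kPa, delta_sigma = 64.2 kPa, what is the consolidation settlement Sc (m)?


Using Sc = Cc * H / (1 + e0) * log10((sigma0 + delta_sigma) / sigma0)
Stress ratio = (170.2 + 64.2) / 170.2 = 1.3772
log10(1.3772) = 0.138998
Cc * H / (1 + e0) = 0.52 * 3.0 / (1 + 0.83) = 0.852459
Sc = 0.852459 * 0.138998
Sc = 0.1185 m


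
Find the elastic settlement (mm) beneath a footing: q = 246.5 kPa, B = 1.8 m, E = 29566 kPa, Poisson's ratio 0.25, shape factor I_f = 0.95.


Result: 13.366 mm

Derivation:
Using Se = q * B * (1 - nu^2) * I_f / E
1 - nu^2 = 1 - 0.25^2 = 0.9375
Se = 246.5 * 1.8 * 0.9375 * 0.95 / 29566
Se = 0.013366 m
Convert to mm: Se = 0.013366 * 1000 = 13.366 mm


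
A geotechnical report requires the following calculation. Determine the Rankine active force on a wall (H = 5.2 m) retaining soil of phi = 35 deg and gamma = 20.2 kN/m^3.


Result: 74.01 kN/m

Derivation:
Compute active earth pressure coefficient:
Ka = tan^2(45 - phi/2) = tan^2(27.5) = 0.27099
Compute active force:
Pa = 0.5 * Ka * gamma * H^2
Pa = 0.5 * 0.27099 * 20.2 * 5.2^2
Pa = 74.01 kN/m


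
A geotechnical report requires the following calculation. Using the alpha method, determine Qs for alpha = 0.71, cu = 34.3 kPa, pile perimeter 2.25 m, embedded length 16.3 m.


Using Qs = alpha * cu * perimeter * L
Qs = 0.71 * 34.3 * 2.25 * 16.3
Qs = 893.15 kN


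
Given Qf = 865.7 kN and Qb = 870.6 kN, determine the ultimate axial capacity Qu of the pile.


Using Qu = Qf + Qb
Qu = 865.7 + 870.6
Qu = 1736.3 kN


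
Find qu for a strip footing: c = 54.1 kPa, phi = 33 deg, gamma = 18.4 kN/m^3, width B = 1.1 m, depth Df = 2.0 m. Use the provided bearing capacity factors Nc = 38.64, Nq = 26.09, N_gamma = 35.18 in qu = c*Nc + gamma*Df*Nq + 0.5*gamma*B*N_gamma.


Result: 3406.56 kPa

Derivation:
Compute qu = c*Nc + gamma*Df*Nq + 0.5*gamma*B*N_gamma
Term 1: 54.1 * 38.64 = 2090.424
Term 2: 18.4 * 2.0 * 26.09 = 960.112
Term 3: 0.5 * 18.4 * 1.1 * 35.18 = 356.0216
qu = 2090.424 + 960.112 + 356.0216
qu = 3406.56 kPa


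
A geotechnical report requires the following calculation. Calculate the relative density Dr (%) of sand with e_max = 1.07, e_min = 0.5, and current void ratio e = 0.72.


Using Dr = (e_max - e) / (e_max - e_min) * 100
e_max - e = 1.07 - 0.72 = 0.35
e_max - e_min = 1.07 - 0.5 = 0.57
Dr = 0.35 / 0.57 * 100
Dr = 61.4 %


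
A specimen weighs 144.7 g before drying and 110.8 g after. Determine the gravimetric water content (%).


Result: 30.6 %

Derivation:
Using w = (m_wet - m_dry) / m_dry * 100
m_wet - m_dry = 144.7 - 110.8 = 33.9 g
w = 33.9 / 110.8 * 100
w = 30.6 %


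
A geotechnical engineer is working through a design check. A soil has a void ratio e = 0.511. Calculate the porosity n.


Using the relation n = e / (1 + e)
n = 0.511 / (1 + 0.511)
n = 0.511 / 1.511
n = 0.3382


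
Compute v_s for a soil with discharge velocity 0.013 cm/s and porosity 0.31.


Result: 0.04194 cm/s

Derivation:
Using v_s = v_d / n
v_s = 0.013 / 0.31
v_s = 0.04194 cm/s


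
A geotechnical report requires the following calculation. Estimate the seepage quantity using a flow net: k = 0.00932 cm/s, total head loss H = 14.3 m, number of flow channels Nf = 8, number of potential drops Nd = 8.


Convert k to m/s for unit consistency with H:
k = 0.00932 cm/s = 0.00932 / 100 m/s = 9.32e-05 m/s
Using q = k * H * Nf / Nd
Nf / Nd = 8 / 8 = 1.0
q = 9.32e-05 * 14.3 * 1.0
q = 0.001333 m^3/s per m


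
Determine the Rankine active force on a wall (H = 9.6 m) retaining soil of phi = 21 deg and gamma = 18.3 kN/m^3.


Compute active earth pressure coefficient:
Ka = tan^2(45 - phi/2) = tan^2(34.5) = 0.472355
Compute active force:
Pa = 0.5 * Ka * gamma * H^2
Pa = 0.5 * 0.472355 * 18.3 * 9.6^2
Pa = 398.32 kN/m


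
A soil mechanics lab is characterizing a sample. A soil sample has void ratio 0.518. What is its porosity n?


Result: 0.3412

Derivation:
Using the relation n = e / (1 + e)
n = 0.518 / (1 + 0.518)
n = 0.518 / 1.518
n = 0.3412


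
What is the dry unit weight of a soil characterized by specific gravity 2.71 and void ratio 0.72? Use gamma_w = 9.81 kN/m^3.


Using gamma_d = Gs * gamma_w / (1 + e)
gamma_d = 2.71 * 9.81 / (1 + 0.72)
gamma_d = 2.71 * 9.81 / 1.72
gamma_d = 15.456 kN/m^3


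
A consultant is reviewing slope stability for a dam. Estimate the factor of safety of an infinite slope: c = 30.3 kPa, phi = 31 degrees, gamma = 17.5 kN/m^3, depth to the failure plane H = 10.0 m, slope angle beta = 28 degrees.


Using Fs = c / (gamma*H*sin(beta)*cos(beta)) + tan(phi)/tan(beta)
Cohesion contribution = 30.3 / (17.5*10.0*sin(28)*cos(28))
Cohesion contribution = 0.417696
Friction contribution = tan(31)/tan(28) = 1.13005
Fs = 0.417696 + 1.13005
Fs = 1.548


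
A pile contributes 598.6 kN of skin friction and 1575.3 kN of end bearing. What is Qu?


Using Qu = Qf + Qb
Qu = 598.6 + 1575.3
Qu = 2173.9 kN


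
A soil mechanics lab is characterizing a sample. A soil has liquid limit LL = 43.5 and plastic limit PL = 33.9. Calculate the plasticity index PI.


Using PI = LL - PL
PI = 43.5 - 33.9
PI = 9.6


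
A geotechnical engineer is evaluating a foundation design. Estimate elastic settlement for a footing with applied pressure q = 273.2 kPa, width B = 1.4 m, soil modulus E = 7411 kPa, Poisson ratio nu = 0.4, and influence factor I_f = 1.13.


Result: 48.988 mm

Derivation:
Using Se = q * B * (1 - nu^2) * I_f / E
1 - nu^2 = 1 - 0.4^2 = 0.84
Se = 273.2 * 1.4 * 0.84 * 1.13 / 7411
Se = 0.048988 m
Convert to mm: Se = 0.048988 * 1000 = 48.988 mm


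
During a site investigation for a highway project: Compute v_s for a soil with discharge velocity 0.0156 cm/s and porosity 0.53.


Using v_s = v_d / n
v_s = 0.0156 / 0.53
v_s = 0.02943 cm/s


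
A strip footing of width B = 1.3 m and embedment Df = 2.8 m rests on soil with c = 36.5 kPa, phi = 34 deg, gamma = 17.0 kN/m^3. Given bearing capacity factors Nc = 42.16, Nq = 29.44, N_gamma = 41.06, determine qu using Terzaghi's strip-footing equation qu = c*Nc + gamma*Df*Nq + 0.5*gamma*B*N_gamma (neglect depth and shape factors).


Compute qu = c*Nc + gamma*Df*Nq + 0.5*gamma*B*N_gamma
Term 1: 36.5 * 42.16 = 1538.84
Term 2: 17.0 * 2.8 * 29.44 = 1401.344
Term 3: 0.5 * 17.0 * 1.3 * 41.06 = 453.713
qu = 1538.84 + 1401.344 + 453.713
qu = 3393.9 kPa


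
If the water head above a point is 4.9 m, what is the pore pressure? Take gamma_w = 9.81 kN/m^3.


Using u = gamma_w * h_w
u = 9.81 * 4.9
u = 48.07 kPa


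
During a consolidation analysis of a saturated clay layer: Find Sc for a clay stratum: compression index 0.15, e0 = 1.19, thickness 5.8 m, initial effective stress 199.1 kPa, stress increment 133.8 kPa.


Using Sc = Cc * H / (1 + e0) * log10((sigma0 + delta_sigma) / sigma0)
Stress ratio = (199.1 + 133.8) / 199.1 = 1.67202
log10(1.67202) = 0.223243
Cc * H / (1 + e0) = 0.15 * 5.8 / (1 + 1.19) = 0.39726
Sc = 0.39726 * 0.223243
Sc = 0.0887 m


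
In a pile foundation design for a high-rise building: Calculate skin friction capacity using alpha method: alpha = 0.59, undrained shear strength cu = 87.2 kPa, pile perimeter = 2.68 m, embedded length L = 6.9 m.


Using Qs = alpha * cu * perimeter * L
Qs = 0.59 * 87.2 * 2.68 * 6.9
Qs = 951.38 kN


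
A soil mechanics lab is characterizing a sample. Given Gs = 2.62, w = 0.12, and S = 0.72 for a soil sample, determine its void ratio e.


Using the relation e = Gs * w / S
e = 2.62 * 0.12 / 0.72
e = 0.4367


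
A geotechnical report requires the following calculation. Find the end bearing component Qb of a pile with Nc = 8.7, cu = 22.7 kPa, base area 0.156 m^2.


Using Qb = Nc * cu * Ab
Qb = 8.7 * 22.7 * 0.156
Qb = 30.81 kN


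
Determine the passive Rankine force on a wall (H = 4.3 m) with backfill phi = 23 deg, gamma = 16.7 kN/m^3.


Compute passive earth pressure coefficient:
Kp = tan^2(45 + phi/2) = tan^2(56.5) = 2.282623
Compute passive force:
Pp = 0.5 * Kp * gamma * H^2
Pp = 0.5 * 2.282623 * 16.7 * 4.3^2
Pp = 352.42 kN/m


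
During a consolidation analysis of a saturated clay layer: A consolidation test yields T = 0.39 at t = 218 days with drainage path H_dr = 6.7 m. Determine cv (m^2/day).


Using cv = T * H_dr^2 / t
H_dr^2 = 6.7^2 = 44.89
cv = 0.39 * 44.89 / 218
cv = 0.08031 m^2/day


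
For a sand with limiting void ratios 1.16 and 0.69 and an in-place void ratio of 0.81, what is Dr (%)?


Using Dr = (e_max - e) / (e_max - e_min) * 100
e_max - e = 1.16 - 0.81 = 0.35
e_max - e_min = 1.16 - 0.69 = 0.47
Dr = 0.35 / 0.47 * 100
Dr = 74.47 %


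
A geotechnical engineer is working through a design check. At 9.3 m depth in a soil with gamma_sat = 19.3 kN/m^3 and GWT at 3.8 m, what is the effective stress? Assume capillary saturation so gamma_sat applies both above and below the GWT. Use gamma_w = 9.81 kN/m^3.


Total stress = gamma_sat * depth
sigma = 19.3 * 9.3 = 179.49 kPa
Pore water pressure u = gamma_w * (depth - d_wt)
u = 9.81 * (9.3 - 3.8) = 53.955 kPa
Effective stress = sigma - u
sigma' = 179.49 - 53.955 = 125.54 kPa


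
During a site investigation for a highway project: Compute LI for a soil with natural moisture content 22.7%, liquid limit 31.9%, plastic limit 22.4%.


Result: 0.032

Derivation:
First compute the plasticity index:
PI = LL - PL = 31.9 - 22.4 = 9.5
Then compute the liquidity index:
LI = (w - PL) / PI
LI = (22.7 - 22.4) / 9.5
LI = 0.032


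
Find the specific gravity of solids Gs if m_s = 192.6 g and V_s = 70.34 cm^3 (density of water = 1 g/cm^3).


Using Gs = m_s / (V_s * rho_w)
Since rho_w = 1 g/cm^3:
Gs = 192.6 / 70.34
Gs = 2.738
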